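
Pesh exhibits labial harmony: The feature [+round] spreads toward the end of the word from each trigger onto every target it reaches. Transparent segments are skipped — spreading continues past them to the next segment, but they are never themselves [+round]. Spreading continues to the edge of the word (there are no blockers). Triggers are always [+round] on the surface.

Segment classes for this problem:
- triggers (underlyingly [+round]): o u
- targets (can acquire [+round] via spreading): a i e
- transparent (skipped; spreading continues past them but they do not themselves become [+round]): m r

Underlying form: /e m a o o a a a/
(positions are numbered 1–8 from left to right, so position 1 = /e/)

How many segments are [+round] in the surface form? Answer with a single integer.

5

From /o/ at 4 rightward: 5 /o/ is itself a trigger — this domain ends here.
From /o/ at 5 rightward: 6 /a/ → [+round]; 7 /a/ → [+round]; 8 /a/ → [+round]; word edge.
Targets with no active source: positions 1 3 stay [-round].
[+round] positions on the surface: 4 5 6 7 8.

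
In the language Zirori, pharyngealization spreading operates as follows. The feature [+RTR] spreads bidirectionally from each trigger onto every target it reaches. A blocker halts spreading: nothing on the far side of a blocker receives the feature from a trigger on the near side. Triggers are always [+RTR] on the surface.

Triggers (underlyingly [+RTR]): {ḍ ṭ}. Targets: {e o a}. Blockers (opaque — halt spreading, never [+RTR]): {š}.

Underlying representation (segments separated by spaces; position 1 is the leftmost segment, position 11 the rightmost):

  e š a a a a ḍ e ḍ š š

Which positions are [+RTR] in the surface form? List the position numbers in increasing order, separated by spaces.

3 4 5 6 7 8 9

From /ḍ/ at 7 rightward: 8 /e/ → [+RTR]; 9 /ḍ/ is itself a trigger — this domain ends here.
From /ḍ/ at 7 leftward: 6 /a/ → [+RTR]; 5 /a/ → [+RTR]; 4 /a/ → [+RTR]; 3 /a/ → [+RTR]; 2 /š/ blocks.
From /ḍ/ at 9 rightward: 10 /š/ blocks.
From /ḍ/ at 9 leftward: 8 /e/ → [+RTR]; 7 /ḍ/ is itself a trigger — this domain ends here.
Target with no active source: position 1 stays [-emphatic].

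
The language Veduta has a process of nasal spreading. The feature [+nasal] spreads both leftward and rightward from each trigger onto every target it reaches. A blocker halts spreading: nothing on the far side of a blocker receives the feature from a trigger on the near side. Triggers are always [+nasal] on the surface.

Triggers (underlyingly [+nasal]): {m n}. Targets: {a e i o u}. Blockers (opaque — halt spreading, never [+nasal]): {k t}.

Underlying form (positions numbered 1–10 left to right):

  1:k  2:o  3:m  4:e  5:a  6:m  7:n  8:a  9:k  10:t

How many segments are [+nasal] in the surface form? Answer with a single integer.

7

From /m/ at 3 rightward: 4 /e/ → [+nasal]; 5 /a/ → [+nasal]; 6 /m/ is itself a trigger — this domain ends here.
From /m/ at 3 leftward: 2 /o/ → [+nasal]; 1 /k/ blocks.
From /m/ at 6 rightward: 7 /n/ is itself a trigger — this domain ends here.
From /m/ at 6 leftward: 5 /a/ → [+nasal]; 4 /e/ → [+nasal]; 3 /m/ is itself a trigger — this domain ends here.
From /n/ at 7 rightward: 8 /a/ → [+nasal]; 9 /k/ blocks.
From /n/ at 7 leftward: 6 /m/ is itself a trigger — this domain ends here.
[+nasal] positions on the surface: 2 3 4 5 6 7 8.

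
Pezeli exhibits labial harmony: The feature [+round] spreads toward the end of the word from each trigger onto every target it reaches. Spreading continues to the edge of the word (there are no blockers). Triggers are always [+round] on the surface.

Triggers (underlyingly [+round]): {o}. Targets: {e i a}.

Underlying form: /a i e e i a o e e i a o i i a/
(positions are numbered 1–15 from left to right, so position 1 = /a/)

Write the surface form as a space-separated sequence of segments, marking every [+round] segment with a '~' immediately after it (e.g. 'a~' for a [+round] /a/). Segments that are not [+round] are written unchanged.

From /o/ at 7 rightward: 8 /e/ → [+round]; 9 /e/ → [+round]; 10 /i/ → [+round]; 11 /a/ → [+round]; 12 /o/ is itself a trigger — this domain ends here.
From /o/ at 12 rightward: 13 /i/ → [+round]; 14 /i/ → [+round]; 15 /a/ → [+round]; word edge.
Targets with no active source: positions 1 2 3 4 5 6 stay [-round].
[+round] positions on the surface: 7 8 9 10 11 12 13 14 15.

a i e e i a o~ e~ e~ i~ a~ o~ i~ i~ a~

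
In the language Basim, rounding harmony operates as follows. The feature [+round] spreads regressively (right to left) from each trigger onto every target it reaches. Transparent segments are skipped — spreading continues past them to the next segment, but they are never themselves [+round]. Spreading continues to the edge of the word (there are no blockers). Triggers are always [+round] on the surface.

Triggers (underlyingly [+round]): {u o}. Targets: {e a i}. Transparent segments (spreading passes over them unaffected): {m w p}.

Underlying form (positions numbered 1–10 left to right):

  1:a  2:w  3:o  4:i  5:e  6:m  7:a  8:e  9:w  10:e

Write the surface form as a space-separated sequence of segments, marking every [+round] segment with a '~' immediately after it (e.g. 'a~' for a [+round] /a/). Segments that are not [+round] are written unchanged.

a~ w o~ i e m a e w e

From /o/ at 3 leftward: 2 /w/ transparent; 1 /a/ → [+round]; word edge.
Targets with no active source: positions 4 5 7 8 10 stay [-round].
[+round] positions on the surface: 1 3.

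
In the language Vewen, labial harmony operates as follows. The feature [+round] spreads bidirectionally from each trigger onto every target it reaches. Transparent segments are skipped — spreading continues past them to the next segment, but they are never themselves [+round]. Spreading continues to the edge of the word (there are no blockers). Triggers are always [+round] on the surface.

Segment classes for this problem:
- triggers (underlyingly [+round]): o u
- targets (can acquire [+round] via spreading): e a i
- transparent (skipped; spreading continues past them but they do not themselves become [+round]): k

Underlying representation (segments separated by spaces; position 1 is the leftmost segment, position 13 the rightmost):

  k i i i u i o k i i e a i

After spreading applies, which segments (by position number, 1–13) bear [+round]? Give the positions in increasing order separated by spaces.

From /u/ at 5 rightward: 6 /i/ → [+round]; 7 /o/ is itself a trigger — this domain ends here.
From /u/ at 5 leftward: 4 /i/ → [+round]; 3 /i/ → [+round]; 2 /i/ → [+round]; 1 /k/ transparent; word edge.
From /o/ at 7 rightward: 8 /k/ transparent; 9 /i/ → [+round]; 10 /i/ → [+round]; 11 /e/ → [+round]; 12 /a/ → [+round]; 13 /i/ → [+round]; word edge.
From /o/ at 7 leftward: 6 /i/ → [+round]; 5 /u/ is itself a trigger — this domain ends here.

2 3 4 5 6 7 9 10 11 12 13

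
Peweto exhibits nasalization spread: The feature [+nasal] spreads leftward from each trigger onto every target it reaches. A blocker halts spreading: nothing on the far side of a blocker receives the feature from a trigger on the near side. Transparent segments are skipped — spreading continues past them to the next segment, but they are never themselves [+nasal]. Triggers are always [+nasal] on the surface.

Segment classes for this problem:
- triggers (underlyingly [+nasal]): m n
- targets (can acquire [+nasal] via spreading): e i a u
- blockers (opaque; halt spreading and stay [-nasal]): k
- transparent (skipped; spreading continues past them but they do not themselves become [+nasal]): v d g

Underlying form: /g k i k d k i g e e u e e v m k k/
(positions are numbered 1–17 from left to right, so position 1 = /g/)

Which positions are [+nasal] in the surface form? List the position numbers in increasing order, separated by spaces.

From /m/ at 15 leftward: 14 /v/ transparent; 13 /e/ → [+nasal]; 12 /e/ → [+nasal]; 11 /u/ → [+nasal]; 10 /e/ → [+nasal]; 9 /e/ → [+nasal]; 8 /g/ transparent; 7 /i/ → [+nasal]; 6 /k/ blocks.
Target with no active source: position 3 stays [-nasal].

7 9 10 11 12 13 15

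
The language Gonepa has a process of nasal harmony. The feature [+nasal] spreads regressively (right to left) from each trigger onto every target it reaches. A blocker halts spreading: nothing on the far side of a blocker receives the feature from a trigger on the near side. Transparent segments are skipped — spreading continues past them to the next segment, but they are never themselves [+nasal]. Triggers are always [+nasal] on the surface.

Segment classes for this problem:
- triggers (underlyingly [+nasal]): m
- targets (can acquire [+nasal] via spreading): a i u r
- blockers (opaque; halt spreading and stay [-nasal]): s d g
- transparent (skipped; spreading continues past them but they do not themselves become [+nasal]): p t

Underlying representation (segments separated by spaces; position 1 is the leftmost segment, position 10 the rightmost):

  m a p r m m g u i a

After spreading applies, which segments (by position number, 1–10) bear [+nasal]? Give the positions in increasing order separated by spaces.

From /m/ at 1 leftward: word edge.
From /m/ at 5 leftward: 4 /r/ → [+nasal]; 3 /p/ transparent; 2 /a/ → [+nasal]; 1 /m/ is itself a trigger — this domain ends here.
From /m/ at 6 leftward: 5 /m/ is itself a trigger — this domain ends here.
Targets with no active source: positions 8 9 10 stay [-nasal].

1 2 4 5 6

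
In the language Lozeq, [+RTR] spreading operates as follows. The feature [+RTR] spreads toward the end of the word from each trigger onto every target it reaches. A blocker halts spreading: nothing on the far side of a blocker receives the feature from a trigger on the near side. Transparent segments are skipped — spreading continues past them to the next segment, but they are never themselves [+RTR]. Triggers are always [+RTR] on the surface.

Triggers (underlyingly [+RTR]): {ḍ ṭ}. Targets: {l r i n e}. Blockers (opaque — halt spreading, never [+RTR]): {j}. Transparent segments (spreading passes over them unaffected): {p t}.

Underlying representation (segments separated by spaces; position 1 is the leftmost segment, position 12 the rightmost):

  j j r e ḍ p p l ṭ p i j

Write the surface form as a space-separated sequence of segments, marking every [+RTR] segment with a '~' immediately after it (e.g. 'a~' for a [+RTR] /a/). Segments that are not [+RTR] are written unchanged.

j j r e ḍ~ p p l~ ṭ~ p i~ j

From /ḍ/ at 5 rightward: 6 /p/ transparent; 7 /p/ transparent; 8 /l/ → [+RTR]; 9 /ṭ/ is itself a trigger — this domain ends here.
From /ṭ/ at 9 rightward: 10 /p/ transparent; 11 /i/ → [+RTR]; 12 /j/ blocks.
Targets with no active source: positions 3 4 stay [-emphatic].
[+RTR] positions on the surface: 5 8 9 11.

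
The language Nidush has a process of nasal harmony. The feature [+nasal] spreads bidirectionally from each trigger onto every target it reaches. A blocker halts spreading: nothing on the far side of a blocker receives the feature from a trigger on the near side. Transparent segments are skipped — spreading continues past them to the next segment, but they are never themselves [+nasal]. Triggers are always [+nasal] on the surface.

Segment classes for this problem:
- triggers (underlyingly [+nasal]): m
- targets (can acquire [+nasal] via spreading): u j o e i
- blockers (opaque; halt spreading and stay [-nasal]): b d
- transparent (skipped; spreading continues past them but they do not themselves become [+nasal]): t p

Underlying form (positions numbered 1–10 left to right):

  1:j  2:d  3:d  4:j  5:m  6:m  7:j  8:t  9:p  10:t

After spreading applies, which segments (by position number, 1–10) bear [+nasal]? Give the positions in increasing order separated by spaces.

From /m/ at 5 rightward: 6 /m/ is itself a trigger — this domain ends here.
From /m/ at 5 leftward: 4 /j/ → [+nasal]; 3 /d/ blocks.
From /m/ at 6 rightward: 7 /j/ → [+nasal]; 8 /t/ transparent; 9 /p/ transparent; 10 /t/ transparent; word edge.
From /m/ at 6 leftward: 5 /m/ is itself a trigger — this domain ends here.
Target with no active source: position 1 stays [-nasal].

4 5 6 7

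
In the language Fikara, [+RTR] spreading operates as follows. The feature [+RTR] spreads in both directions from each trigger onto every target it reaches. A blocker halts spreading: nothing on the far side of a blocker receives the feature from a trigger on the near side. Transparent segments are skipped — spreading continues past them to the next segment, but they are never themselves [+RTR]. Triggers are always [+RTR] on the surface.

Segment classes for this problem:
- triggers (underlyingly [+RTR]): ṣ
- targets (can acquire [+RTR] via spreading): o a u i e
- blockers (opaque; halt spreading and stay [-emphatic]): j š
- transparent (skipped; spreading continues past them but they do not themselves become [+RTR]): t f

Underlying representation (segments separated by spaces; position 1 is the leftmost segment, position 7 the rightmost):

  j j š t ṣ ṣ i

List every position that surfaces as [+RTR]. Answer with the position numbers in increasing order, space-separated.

5 6 7

From /ṣ/ at 5 rightward: 6 /ṣ/ is itself a trigger — this domain ends here.
From /ṣ/ at 5 leftward: 4 /t/ transparent; 3 /š/ blocks.
From /ṣ/ at 6 rightward: 7 /i/ → [+RTR]; word edge.
From /ṣ/ at 6 leftward: 5 /ṣ/ is itself a trigger — this domain ends here.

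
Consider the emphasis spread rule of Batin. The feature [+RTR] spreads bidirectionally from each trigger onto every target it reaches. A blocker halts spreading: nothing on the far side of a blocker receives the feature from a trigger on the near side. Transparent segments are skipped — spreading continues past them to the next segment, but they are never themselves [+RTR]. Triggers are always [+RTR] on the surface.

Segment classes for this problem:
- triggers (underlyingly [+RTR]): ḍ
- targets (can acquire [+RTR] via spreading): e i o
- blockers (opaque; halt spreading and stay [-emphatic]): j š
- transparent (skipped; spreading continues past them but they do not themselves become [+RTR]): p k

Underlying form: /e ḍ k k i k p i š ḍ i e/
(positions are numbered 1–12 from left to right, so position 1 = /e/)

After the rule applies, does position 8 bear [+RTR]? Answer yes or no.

yes

From /ḍ/ at 2 rightward: 3 /k/ transparent; 4 /k/ transparent; 5 /i/ → [+RTR]; 6 /k/ transparent; 7 /p/ transparent; 8 /i/ → [+RTR]; 9 /š/ blocks.
From /ḍ/ at 2 leftward: 1 /e/ → [+RTR]; word edge.
From /ḍ/ at 10 rightward: 11 /i/ → [+RTR]; 12 /e/ → [+RTR]; word edge.
From /ḍ/ at 10 leftward: 9 /š/ blocks.
[+RTR] positions on the surface: 1 2 5 8 10 11 12.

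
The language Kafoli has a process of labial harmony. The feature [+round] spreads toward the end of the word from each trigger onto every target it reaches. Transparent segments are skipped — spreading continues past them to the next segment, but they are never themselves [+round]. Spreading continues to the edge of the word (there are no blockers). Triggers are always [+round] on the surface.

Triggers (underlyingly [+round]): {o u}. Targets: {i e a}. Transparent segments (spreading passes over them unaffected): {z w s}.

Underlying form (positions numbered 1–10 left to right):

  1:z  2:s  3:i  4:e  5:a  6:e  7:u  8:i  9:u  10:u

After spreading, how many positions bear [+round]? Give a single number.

4

From /u/ at 7 rightward: 8 /i/ → [+round]; 9 /u/ is itself a trigger — this domain ends here.
From /u/ at 9 rightward: 10 /u/ is itself a trigger — this domain ends here.
From /u/ at 10 rightward: word edge.
Targets with no active source: positions 3 4 5 6 stay [-round].
[+round] positions on the surface: 7 8 9 10.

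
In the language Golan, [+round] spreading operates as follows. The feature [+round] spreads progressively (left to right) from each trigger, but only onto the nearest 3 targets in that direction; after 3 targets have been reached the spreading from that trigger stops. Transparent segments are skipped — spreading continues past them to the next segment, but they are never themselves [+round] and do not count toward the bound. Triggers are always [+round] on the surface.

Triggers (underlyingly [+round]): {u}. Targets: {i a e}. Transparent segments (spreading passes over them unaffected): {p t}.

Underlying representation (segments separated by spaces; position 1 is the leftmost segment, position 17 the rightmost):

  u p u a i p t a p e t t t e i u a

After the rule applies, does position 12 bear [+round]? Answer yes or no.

From /u/ at 1 rightward: 2 /p/ transparent; 3 /u/ is itself a trigger — this domain ends here.
From /u/ at 3 rightward: 4 /a/ → [+round]; 5 /i/ → [+round]; 6 /p/ transparent; 7 /t/ transparent; 8 /a/ → [+round]; bound reached.
From /u/ at 16 rightward: 17 /a/ → [+round]; word edge.
Targets with no active source: positions 10 14 15 stay [-round].
[+round] positions on the surface: 1 3 4 5 8 16 17.

no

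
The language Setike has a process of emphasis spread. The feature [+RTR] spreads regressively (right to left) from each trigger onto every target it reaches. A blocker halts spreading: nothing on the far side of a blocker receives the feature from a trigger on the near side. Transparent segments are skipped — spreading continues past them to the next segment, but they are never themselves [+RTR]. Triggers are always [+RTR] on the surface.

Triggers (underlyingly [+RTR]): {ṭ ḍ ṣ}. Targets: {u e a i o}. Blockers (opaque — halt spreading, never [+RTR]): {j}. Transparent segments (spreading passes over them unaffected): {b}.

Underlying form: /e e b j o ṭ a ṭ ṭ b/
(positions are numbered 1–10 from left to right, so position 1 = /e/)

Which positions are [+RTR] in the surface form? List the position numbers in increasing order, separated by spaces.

From /ṭ/ at 6 leftward: 5 /o/ → [+RTR]; 4 /j/ blocks.
From /ṭ/ at 8 leftward: 7 /a/ → [+RTR]; 6 /ṭ/ is itself a trigger — this domain ends here.
From /ṭ/ at 9 leftward: 8 /ṭ/ is itself a trigger — this domain ends here.
Targets with no active source: positions 1 2 stay [-emphatic].

5 6 7 8 9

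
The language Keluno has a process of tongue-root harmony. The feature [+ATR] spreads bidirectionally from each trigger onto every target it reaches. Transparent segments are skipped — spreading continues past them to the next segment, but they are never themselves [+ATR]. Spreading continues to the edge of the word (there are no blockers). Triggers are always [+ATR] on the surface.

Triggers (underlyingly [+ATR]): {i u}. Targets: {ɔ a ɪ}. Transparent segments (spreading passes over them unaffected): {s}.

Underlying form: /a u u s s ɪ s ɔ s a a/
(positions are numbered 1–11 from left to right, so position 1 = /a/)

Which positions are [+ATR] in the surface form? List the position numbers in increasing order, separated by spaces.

1 2 3 6 8 10 11

From /u/ at 2 rightward: 3 /u/ is itself a trigger — this domain ends here.
From /u/ at 2 leftward: 1 /a/ → [+ATR]; word edge.
From /u/ at 3 rightward: 4 /s/ transparent; 5 /s/ transparent; 6 /ɪ/ → [+ATR]; 7 /s/ transparent; 8 /ɔ/ → [+ATR]; 9 /s/ transparent; 10 /a/ → [+ATR]; 11 /a/ → [+ATR]; word edge.
From /u/ at 3 leftward: 2 /u/ is itself a trigger — this domain ends here.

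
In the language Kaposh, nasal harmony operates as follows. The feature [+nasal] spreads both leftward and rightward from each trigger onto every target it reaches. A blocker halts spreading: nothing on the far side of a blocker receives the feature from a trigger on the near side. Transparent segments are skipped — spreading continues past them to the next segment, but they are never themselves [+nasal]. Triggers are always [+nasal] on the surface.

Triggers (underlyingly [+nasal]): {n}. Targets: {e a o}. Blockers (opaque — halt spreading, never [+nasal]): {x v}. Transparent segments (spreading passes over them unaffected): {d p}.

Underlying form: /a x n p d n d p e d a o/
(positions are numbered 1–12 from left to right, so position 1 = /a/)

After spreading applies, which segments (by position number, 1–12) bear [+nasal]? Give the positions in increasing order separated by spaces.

3 6 9 11 12

From /n/ at 3 rightward: 4 /p/ transparent; 5 /d/ transparent; 6 /n/ is itself a trigger — this domain ends here.
From /n/ at 3 leftward: 2 /x/ blocks.
From /n/ at 6 rightward: 7 /d/ transparent; 8 /p/ transparent; 9 /e/ → [+nasal]; 10 /d/ transparent; 11 /a/ → [+nasal]; 12 /o/ → [+nasal]; word edge.
From /n/ at 6 leftward: 5 /d/ transparent; 4 /p/ transparent; 3 /n/ is itself a trigger — this domain ends here.
Target with no active source: position 1 stays [-nasal].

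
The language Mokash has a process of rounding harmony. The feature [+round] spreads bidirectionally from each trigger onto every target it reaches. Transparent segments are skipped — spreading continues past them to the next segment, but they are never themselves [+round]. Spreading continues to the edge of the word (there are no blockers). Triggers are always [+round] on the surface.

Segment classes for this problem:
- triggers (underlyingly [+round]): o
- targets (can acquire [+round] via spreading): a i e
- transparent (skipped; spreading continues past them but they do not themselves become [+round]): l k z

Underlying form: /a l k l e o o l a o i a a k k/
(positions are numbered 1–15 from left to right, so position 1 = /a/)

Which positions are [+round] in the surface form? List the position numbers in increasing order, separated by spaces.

1 5 6 7 9 10 11 12 13

From /o/ at 6 rightward: 7 /o/ is itself a trigger — this domain ends here.
From /o/ at 6 leftward: 5 /e/ → [+round]; 4 /l/ transparent; 3 /k/ transparent; 2 /l/ transparent; 1 /a/ → [+round]; word edge.
From /o/ at 7 rightward: 8 /l/ transparent; 9 /a/ → [+round]; 10 /o/ is itself a trigger — this domain ends here.
From /o/ at 7 leftward: 6 /o/ is itself a trigger — this domain ends here.
From /o/ at 10 rightward: 11 /i/ → [+round]; 12 /a/ → [+round]; 13 /a/ → [+round]; 14 /k/ transparent; 15 /k/ transparent; word edge.
From /o/ at 10 leftward: 9 /a/ → [+round]; 8 /l/ transparent; 7 /o/ is itself a trigger — this domain ends here.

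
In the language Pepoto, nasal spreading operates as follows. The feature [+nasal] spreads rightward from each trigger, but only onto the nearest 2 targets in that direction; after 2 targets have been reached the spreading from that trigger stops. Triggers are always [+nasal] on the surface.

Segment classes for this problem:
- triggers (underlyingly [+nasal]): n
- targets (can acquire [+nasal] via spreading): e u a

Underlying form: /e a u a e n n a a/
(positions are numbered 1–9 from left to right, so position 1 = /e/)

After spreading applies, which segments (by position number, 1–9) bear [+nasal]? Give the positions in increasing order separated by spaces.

From /n/ at 6 rightward: 7 /n/ is itself a trigger — this domain ends here.
From /n/ at 7 rightward: 8 /a/ → [+nasal]; 9 /a/ → [+nasal]; bound reached.
Targets with no active source: positions 1 2 3 4 5 stay [-nasal].

6 7 8 9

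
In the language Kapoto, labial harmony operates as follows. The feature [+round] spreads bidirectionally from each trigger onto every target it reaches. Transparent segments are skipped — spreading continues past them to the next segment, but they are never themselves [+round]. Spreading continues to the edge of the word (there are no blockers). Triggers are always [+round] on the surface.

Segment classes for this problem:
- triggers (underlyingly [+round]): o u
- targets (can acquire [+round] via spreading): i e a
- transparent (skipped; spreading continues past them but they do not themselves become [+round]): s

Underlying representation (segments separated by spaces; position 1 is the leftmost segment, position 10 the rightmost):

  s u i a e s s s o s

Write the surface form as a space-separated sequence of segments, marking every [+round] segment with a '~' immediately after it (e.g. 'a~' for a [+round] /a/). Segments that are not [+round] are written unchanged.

From /u/ at 2 rightward: 3 /i/ → [+round]; 4 /a/ → [+round]; 5 /e/ → [+round]; 6 /s/ transparent; 7 /s/ transparent; 8 /s/ transparent; 9 /o/ is itself a trigger — this domain ends here.
From /u/ at 2 leftward: 1 /s/ transparent; word edge.
From /o/ at 9 rightward: 10 /s/ transparent; word edge.
From /o/ at 9 leftward: 8 /s/ transparent; 7 /s/ transparent; 6 /s/ transparent; 5 /e/ → [+round]; 4 /a/ → [+round]; 3 /i/ → [+round]; 2 /u/ is itself a trigger — this domain ends here.
[+round] positions on the surface: 2 3 4 5 9.

s u~ i~ a~ e~ s s s o~ s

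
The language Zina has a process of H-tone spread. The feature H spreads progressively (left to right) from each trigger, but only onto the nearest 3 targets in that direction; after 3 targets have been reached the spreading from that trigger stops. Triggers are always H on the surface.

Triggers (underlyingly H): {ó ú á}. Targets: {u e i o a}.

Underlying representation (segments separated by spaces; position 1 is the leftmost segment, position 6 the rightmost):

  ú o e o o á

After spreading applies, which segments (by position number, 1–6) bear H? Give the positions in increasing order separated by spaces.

From /ú/ at 1 rightward: 2 /o/ → H; 3 /e/ → H; 4 /o/ → H; bound reached.
From /á/ at 6 rightward: word edge.
Target with no active source: position 5 stays [-high tone].

1 2 3 4 6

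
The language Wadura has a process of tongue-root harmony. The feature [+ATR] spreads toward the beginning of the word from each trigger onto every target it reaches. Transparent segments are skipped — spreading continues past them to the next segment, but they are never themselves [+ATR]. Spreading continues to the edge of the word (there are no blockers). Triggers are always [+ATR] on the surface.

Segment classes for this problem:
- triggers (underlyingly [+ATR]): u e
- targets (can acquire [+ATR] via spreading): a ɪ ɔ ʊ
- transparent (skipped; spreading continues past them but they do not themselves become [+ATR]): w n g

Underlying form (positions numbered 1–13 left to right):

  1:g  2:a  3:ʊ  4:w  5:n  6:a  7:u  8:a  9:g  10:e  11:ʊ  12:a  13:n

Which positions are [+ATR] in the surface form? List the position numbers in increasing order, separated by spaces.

2 3 6 7 8 10

From /u/ at 7 leftward: 6 /a/ → [+ATR]; 5 /n/ transparent; 4 /w/ transparent; 3 /ʊ/ → [+ATR]; 2 /a/ → [+ATR]; 1 /g/ transparent; word edge.
From /e/ at 10 leftward: 9 /g/ transparent; 8 /a/ → [+ATR]; 7 /u/ is itself a trigger — this domain ends here.
Targets with no active source: positions 11 12 stay [-ATR].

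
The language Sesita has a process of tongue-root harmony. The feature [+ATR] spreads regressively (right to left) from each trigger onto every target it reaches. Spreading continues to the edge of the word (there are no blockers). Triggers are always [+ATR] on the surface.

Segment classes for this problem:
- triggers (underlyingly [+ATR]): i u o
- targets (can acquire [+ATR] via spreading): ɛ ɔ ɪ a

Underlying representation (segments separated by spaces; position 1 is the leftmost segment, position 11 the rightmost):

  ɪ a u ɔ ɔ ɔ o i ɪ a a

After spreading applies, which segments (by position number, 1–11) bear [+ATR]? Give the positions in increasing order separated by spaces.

1 2 3 4 5 6 7 8

From /u/ at 3 leftward: 2 /a/ → [+ATR]; 1 /ɪ/ → [+ATR]; word edge.
From /o/ at 7 leftward: 6 /ɔ/ → [+ATR]; 5 /ɔ/ → [+ATR]; 4 /ɔ/ → [+ATR]; 3 /u/ is itself a trigger — this domain ends here.
From /i/ at 8 leftward: 7 /o/ is itself a trigger — this domain ends here.
Targets with no active source: positions 9 10 11 stay [-ATR].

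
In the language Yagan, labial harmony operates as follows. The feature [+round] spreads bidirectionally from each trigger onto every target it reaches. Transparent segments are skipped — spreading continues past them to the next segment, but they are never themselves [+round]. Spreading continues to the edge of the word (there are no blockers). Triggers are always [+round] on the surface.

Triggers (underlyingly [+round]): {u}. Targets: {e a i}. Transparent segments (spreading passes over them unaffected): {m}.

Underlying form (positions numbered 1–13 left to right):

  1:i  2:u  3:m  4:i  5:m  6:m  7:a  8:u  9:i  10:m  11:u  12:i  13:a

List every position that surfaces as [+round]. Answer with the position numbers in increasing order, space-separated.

From /u/ at 2 rightward: 3 /m/ transparent; 4 /i/ → [+round]; 5 /m/ transparent; 6 /m/ transparent; 7 /a/ → [+round]; 8 /u/ is itself a trigger — this domain ends here.
From /u/ at 2 leftward: 1 /i/ → [+round]; word edge.
From /u/ at 8 rightward: 9 /i/ → [+round]; 10 /m/ transparent; 11 /u/ is itself a trigger — this domain ends here.
From /u/ at 8 leftward: 7 /a/ → [+round]; 6 /m/ transparent; 5 /m/ transparent; 4 /i/ → [+round]; 3 /m/ transparent; 2 /u/ is itself a trigger — this domain ends here.
From /u/ at 11 rightward: 12 /i/ → [+round]; 13 /a/ → [+round]; word edge.
From /u/ at 11 leftward: 10 /m/ transparent; 9 /i/ → [+round]; 8 /u/ is itself a trigger — this domain ends here.

1 2 4 7 8 9 11 12 13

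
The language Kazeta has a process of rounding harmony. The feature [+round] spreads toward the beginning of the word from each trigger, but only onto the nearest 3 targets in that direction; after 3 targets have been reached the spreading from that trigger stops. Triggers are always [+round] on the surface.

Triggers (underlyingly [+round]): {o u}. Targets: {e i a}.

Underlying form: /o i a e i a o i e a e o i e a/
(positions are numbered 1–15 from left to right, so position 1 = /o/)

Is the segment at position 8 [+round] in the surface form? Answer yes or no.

From /o/ at 1 leftward: word edge.
From /o/ at 7 leftward: 6 /a/ → [+round]; 5 /i/ → [+round]; 4 /e/ → [+round]; bound reached.
From /o/ at 12 leftward: 11 /e/ → [+round]; 10 /a/ → [+round]; 9 /e/ → [+round]; bound reached.
Targets with no active source: positions 2 3 8 13 14 15 stay [-round].
[+round] positions on the surface: 1 4 5 6 7 9 10 11 12.

no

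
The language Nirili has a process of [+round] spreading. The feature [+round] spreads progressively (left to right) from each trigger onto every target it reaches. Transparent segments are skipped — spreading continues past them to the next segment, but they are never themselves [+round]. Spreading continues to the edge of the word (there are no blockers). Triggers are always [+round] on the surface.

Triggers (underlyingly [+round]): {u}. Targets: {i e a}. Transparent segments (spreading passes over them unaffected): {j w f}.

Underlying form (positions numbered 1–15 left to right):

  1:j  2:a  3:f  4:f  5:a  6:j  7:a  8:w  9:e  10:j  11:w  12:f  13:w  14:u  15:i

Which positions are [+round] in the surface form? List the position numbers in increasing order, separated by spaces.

From /u/ at 14 rightward: 15 /i/ → [+round]; word edge.
Targets with no active source: positions 2 5 7 9 stay [-round].

14 15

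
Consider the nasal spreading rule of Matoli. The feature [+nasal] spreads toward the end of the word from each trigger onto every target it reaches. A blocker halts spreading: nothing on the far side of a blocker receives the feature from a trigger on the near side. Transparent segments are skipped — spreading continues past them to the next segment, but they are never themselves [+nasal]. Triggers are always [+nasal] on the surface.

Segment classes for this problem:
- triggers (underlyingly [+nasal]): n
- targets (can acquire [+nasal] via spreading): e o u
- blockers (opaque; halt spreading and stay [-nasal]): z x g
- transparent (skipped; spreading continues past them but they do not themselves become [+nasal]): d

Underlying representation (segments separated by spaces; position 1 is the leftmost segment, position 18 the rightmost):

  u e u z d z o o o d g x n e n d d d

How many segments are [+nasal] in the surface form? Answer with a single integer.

From /n/ at 13 rightward: 14 /e/ → [+nasal]; 15 /n/ is itself a trigger — this domain ends here.
From /n/ at 15 rightward: 16 /d/ transparent; 17 /d/ transparent; 18 /d/ transparent; word edge.
Targets with no active source: positions 1 2 3 7 8 9 stay [-nasal].
[+nasal] positions on the surface: 13 14 15.

3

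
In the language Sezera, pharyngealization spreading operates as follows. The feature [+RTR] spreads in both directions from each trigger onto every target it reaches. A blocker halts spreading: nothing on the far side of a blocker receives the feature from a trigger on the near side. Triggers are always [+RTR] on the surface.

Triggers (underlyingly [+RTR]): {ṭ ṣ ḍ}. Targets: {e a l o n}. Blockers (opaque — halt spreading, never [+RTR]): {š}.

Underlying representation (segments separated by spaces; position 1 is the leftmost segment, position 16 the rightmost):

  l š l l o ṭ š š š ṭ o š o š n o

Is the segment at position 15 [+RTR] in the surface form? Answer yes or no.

no

From /ṭ/ at 6 rightward: 7 /š/ blocks.
From /ṭ/ at 6 leftward: 5 /o/ → [+RTR]; 4 /l/ → [+RTR]; 3 /l/ → [+RTR]; 2 /š/ blocks.
From /ṭ/ at 10 rightward: 11 /o/ → [+RTR]; 12 /š/ blocks.
From /ṭ/ at 10 leftward: 9 /š/ blocks.
Targets with no active source: positions 1 13 15 16 stay [-emphatic].
[+RTR] positions on the surface: 3 4 5 6 10 11.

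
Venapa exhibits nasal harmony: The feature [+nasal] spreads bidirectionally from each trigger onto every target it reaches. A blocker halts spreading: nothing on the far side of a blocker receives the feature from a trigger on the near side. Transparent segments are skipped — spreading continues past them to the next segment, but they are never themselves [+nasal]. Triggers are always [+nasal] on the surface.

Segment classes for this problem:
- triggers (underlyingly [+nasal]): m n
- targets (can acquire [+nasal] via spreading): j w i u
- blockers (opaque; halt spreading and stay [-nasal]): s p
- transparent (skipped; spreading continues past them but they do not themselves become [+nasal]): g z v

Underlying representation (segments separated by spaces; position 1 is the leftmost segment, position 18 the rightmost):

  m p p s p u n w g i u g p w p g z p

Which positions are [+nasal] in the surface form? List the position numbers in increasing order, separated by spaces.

From /m/ at 1 rightward: 2 /p/ blocks.
From /m/ at 1 leftward: word edge.
From /n/ at 7 rightward: 8 /w/ → [+nasal]; 9 /g/ transparent; 10 /i/ → [+nasal]; 11 /u/ → [+nasal]; 12 /g/ transparent; 13 /p/ blocks.
From /n/ at 7 leftward: 6 /u/ → [+nasal]; 5 /p/ blocks.
Target with no active source: position 14 stays [-nasal].

1 6 7 8 10 11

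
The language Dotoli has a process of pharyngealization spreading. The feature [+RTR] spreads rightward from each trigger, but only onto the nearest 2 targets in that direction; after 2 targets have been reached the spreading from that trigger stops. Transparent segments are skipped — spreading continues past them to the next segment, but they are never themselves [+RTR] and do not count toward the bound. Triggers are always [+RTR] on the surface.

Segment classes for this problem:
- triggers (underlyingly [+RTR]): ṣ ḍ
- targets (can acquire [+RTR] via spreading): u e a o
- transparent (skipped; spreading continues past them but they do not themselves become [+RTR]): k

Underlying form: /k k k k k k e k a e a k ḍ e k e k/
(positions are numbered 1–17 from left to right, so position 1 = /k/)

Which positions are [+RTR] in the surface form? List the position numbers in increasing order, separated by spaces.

13 14 16

From /ḍ/ at 13 rightward: 14 /e/ → [+RTR]; 15 /k/ transparent; 16 /e/ → [+RTR]; bound reached.
Targets with no active source: positions 7 9 10 11 stay [-emphatic].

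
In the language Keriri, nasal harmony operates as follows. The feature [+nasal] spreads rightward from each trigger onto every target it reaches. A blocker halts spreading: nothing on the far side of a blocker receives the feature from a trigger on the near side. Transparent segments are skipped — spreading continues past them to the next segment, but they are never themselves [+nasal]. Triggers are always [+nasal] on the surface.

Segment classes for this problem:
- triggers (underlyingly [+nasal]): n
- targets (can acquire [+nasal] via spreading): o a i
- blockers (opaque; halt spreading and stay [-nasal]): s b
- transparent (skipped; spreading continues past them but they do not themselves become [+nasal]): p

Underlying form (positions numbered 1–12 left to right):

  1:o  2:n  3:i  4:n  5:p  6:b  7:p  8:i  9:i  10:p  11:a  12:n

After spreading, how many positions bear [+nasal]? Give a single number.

From /n/ at 2 rightward: 3 /i/ → [+nasal]; 4 /n/ is itself a trigger — this domain ends here.
From /n/ at 4 rightward: 5 /p/ transparent; 6 /b/ blocks.
From /n/ at 12 rightward: word edge.
Targets with no active source: positions 1 8 9 11 stay [-nasal].
[+nasal] positions on the surface: 2 3 4 12.

4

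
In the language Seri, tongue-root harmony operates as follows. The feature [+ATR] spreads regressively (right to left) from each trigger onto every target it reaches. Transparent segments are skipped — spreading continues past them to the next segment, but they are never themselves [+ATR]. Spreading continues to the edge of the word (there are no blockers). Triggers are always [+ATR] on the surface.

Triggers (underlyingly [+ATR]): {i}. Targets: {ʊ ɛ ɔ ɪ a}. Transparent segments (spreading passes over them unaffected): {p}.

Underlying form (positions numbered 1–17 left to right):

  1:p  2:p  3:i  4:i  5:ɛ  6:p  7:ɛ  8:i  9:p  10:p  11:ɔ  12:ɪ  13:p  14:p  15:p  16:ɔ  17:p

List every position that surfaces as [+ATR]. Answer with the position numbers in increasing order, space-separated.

From /i/ at 3 leftward: 2 /p/ transparent; 1 /p/ transparent; word edge.
From /i/ at 4 leftward: 3 /i/ is itself a trigger — this domain ends here.
From /i/ at 8 leftward: 7 /ɛ/ → [+ATR]; 6 /p/ transparent; 5 /ɛ/ → [+ATR]; 4 /i/ is itself a trigger — this domain ends here.
Targets with no active source: positions 11 12 16 stay [-ATR].

3 4 5 7 8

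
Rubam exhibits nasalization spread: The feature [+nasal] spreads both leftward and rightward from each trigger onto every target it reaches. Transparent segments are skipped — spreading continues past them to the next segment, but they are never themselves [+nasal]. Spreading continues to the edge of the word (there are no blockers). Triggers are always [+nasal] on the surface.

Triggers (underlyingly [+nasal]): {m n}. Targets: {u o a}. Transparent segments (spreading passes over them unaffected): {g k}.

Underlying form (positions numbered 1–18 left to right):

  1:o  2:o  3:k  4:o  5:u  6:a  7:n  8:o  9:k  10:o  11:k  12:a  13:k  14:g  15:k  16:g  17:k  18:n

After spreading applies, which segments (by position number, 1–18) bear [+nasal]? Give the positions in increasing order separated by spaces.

From /n/ at 7 rightward: 8 /o/ → [+nasal]; 9 /k/ transparent; 10 /o/ → [+nasal]; 11 /k/ transparent; 12 /a/ → [+nasal]; 13 /k/ transparent; 14 /g/ transparent; 15 /k/ transparent; 16 /g/ transparent; 17 /k/ transparent; 18 /n/ is itself a trigger — this domain ends here.
From /n/ at 7 leftward: 6 /a/ → [+nasal]; 5 /u/ → [+nasal]; 4 /o/ → [+nasal]; 3 /k/ transparent; 2 /o/ → [+nasal]; 1 /o/ → [+nasal]; word edge.
From /n/ at 18 rightward: word edge.
From /n/ at 18 leftward: 17 /k/ transparent; 16 /g/ transparent; 15 /k/ transparent; 14 /g/ transparent; 13 /k/ transparent; 12 /a/ → [+nasal]; 11 /k/ transparent; 10 /o/ → [+nasal]; 9 /k/ transparent; 8 /o/ → [+nasal]; 7 /n/ is itself a trigger — this domain ends here.

1 2 4 5 6 7 8 10 12 18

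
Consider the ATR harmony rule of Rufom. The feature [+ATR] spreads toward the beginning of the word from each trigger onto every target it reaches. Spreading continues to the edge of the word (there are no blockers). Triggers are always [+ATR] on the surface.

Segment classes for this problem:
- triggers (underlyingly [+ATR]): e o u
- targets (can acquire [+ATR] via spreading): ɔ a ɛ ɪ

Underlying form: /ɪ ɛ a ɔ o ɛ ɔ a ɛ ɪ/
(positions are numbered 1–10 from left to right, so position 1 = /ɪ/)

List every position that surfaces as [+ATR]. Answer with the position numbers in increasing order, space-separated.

1 2 3 4 5

From /o/ at 5 leftward: 4 /ɔ/ → [+ATR]; 3 /a/ → [+ATR]; 2 /ɛ/ → [+ATR]; 1 /ɪ/ → [+ATR]; word edge.
Targets with no active source: positions 6 7 8 9 10 stay [-ATR].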